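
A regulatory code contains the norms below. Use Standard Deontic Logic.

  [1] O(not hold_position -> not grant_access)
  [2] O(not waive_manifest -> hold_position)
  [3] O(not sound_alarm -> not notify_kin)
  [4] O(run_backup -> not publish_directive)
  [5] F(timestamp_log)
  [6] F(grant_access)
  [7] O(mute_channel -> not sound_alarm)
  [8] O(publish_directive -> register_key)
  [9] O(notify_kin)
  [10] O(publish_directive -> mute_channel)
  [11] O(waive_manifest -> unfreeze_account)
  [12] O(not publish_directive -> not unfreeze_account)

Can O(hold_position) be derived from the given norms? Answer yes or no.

From premise 9 we have O(notify_kin).
Premise 3 is O(not sound_alarm -> not notify_kin); contrapositively O(notify_kin -> sound_alarm). Since O(notify_kin) holds, K gives O(sound_alarm).
The contrapositive of premise 7 (O(mute_channel -> not sound_alarm)) is O(sound_alarm -> not mute_channel), and O(sound_alarm) is already established, so O(not mute_channel).
Premise 10, O(publish_directive -> mute_channel), contraposes to O(not mute_channel -> not publish_directive); with O(not mute_channel) we get O(not publish_directive).
Premise 12 is O(not publish_directive -> not unfreeze_account); since O(not publish_directive), deontic closure gives O(not unfreeze_account).
The contrapositive of premise 11 (O(waive_manifest -> unfreeze_account)) is O(not unfreeze_account -> not waive_manifest), and O(not unfreeze_account) is already established, so O(not waive_manifest).
Applying K to premise 2 (O(not waive_manifest -> hold_position)) and O(not waive_manifest) yields O(hold_position).
Premises 1, 4, 5, 6, 8 do not contribute to this derivation.
So O(hold_position) follows.

Yes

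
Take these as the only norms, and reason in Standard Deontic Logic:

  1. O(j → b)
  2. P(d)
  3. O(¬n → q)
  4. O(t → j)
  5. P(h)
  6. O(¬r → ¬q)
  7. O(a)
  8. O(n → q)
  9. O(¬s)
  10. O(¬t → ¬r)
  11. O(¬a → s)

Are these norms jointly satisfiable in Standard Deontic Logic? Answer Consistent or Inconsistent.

Premise 11 is O(¬a → s), but O(¬a) is not derivable from the premises, so it does not yield O(s).
So O(s) is not derivable, and the apparent clash with O(¬s) does not arise.
A world satisfying every obligation exists (e.g. a=true, b=true, d=false, h=false, j=true, n=false, q=true, r=true, s=false, t=true); no atom is both obligatory and forbidden, so the set is consistent.

Consistent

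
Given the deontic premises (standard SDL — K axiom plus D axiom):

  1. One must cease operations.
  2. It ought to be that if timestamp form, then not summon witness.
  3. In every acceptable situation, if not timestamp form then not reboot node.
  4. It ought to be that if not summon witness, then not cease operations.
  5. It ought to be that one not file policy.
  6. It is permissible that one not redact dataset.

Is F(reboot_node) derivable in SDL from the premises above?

Yes

Premise 1 states O(cease_operations) outright.
The contrapositive of premise 4 (O(¬summon_witness → ¬cease_operations)) is O(cease_operations → summon_witness), and O(cease_operations) is already established, so O(summon_witness).
Premise 2 is O(timestamp_form → ¬summon_witness); contrapositively O(summon_witness → ¬timestamp_form). Since O(summon_witness) holds, K gives O(¬timestamp_form).
From O(¬timestamp_form) and premise 3, O(¬timestamp_form → ¬reboot_node), we obtain O(¬reboot_node).
Premises 5, 6 do not contribute to this derivation.
So O(¬reboot_node) holds, i.e. F(reboot_node). The claim follows.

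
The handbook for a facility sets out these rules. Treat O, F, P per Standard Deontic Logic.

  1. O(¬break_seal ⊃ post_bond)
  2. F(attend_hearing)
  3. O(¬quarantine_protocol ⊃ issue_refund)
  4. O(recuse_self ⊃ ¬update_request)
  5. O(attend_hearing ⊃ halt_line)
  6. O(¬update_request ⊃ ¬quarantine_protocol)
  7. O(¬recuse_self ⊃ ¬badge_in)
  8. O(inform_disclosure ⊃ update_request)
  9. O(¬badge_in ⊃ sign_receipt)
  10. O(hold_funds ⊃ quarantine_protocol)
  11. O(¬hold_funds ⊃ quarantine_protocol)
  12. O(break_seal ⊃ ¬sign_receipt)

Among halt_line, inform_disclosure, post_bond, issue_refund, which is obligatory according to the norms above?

Premises 11 and 10 are O(¬hold_funds ⊃ quarantine_protocol) and O(hold_funds ⊃ quarantine_protocol); every ideal world satisfies ¬hold_funds or hold_funds, so in either case quarantine_protocol holds — hence O(quarantine_protocol).
Premise 6 is O(¬update_request ⊃ ¬quarantine_protocol); contrapositively O(quarantine_protocol ⊃ update_request). Since O(quarantine_protocol) holds, K gives O(update_request).
The contrapositive of premise 4 (O(recuse_self ⊃ ¬update_request)) is O(update_request ⊃ ¬recuse_self), and O(update_request) is already established, so O(¬recuse_self).
Premise 7 is O(¬recuse_self ⊃ ¬badge_in); since O(¬recuse_self), deontic closure gives O(¬badge_in).
With premise 9, O(¬badge_in ⊃ sign_receipt), the K-axiom yields O(sign_receipt).
The contrapositive of premise 12 (O(break_seal ⊃ ¬sign_receipt)) is O(sign_receipt ⊃ ¬break_seal), and O(sign_receipt) is already established, so O(¬break_seal).
Premise 1 is O(¬break_seal ⊃ post_bond); since O(¬break_seal), deontic closure gives O(post_bond).
So O(post_bond) holds — post_bond is obligatory. None of the other listed options is made obligatory by any chain of premises.

post_bond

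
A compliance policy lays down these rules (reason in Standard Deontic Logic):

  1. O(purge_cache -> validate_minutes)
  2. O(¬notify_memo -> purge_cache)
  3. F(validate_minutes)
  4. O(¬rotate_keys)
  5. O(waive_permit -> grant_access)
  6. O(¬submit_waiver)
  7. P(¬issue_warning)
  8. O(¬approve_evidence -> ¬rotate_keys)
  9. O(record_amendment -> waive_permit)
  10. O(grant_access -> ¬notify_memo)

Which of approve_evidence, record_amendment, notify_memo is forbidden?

F(validate_minutes) at premise 3 means O(¬validate_minutes).
The contrapositive of premise 1 (O(purge_cache -> validate_minutes)) is O(¬validate_minutes -> ¬purge_cache), and O(¬validate_minutes) is already established, so O(¬purge_cache).
Premise 2, O(¬notify_memo -> purge_cache), contraposes to O(¬purge_cache -> notify_memo); with O(¬purge_cache) we get O(notify_memo).
Premise 10 is O(grant_access -> ¬notify_memo); contrapositively O(notify_memo -> ¬grant_access). Since O(notify_memo) holds, K gives O(¬grant_access).
Premise 5, O(waive_permit -> grant_access), contraposes to O(¬grant_access -> ¬waive_permit); with O(¬grant_access) we get O(¬waive_permit).
Premise 9 is O(record_amendment -> waive_permit); contrapositively O(¬waive_permit -> ¬record_amendment). Since O(¬waive_permit) holds, K gives O(¬record_amendment).
So O(¬record_amendment) holds, i.e. record_amendment is forbidden. None of the other listed options is forbidden under the premises.

record_amendment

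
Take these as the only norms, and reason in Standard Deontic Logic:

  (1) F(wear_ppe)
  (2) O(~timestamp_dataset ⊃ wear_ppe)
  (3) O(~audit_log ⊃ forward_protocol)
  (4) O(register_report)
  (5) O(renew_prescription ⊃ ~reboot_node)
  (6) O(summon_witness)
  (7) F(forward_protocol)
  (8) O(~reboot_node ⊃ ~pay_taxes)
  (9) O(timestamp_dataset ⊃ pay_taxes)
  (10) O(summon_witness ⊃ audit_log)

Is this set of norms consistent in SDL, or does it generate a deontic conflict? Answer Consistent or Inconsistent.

Consistent

Premise 3 is O(~audit_log ⊃ forward_protocol), but O(~audit_log) is not derivable from the premises, so it does not yield O(forward_protocol).
So O(forward_protocol) is not derivable, and the apparent clash with O(~forward_protocol) does not arise.
A world satisfying every obligation exists (e.g. audit_log=true, forward_protocol=false, pay_taxes=true, reboot_node=true, register_report=true, renew_prescription=false, summon_witness=true, timestamp_dataset=true, wear_ppe=false); no atom is both obligatory and forbidden, so the set is consistent.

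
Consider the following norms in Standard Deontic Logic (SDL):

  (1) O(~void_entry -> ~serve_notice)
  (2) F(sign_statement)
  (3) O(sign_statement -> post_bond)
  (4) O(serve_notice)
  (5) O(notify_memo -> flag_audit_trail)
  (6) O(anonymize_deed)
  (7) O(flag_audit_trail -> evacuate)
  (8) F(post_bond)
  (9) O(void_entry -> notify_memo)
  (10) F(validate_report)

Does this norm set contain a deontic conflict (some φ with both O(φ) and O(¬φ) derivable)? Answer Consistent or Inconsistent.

Premise 3 is O(sign_statement -> post_bond), but O(sign_statement) is not derivable from the premises, so it does not yield O(post_bond).
So O(post_bond) is not derivable, and the apparent clash with O(~post_bond) does not arise.
A world satisfying every obligation exists (e.g. anonymize_deed=true, evacuate=true, flag_audit_trail=true, notify_memo=true, post_bond=false, serve_notice=true, sign_statement=false, validate_report=false, void_entry=true); no atom is both obligatory and forbidden, so the set is consistent.

Consistent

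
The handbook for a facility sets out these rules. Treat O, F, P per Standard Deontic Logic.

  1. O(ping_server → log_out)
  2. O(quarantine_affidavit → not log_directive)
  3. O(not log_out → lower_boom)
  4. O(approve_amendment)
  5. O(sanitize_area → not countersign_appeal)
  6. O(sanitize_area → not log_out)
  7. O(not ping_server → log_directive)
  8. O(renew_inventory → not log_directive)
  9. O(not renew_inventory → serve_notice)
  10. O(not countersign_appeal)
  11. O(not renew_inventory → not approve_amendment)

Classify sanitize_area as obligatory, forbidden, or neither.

From premise 4 we have O(approve_amendment).
Premise 11, O(not renew_inventory → not approve_amendment), contraposes to O(approve_amendment → renew_inventory); with O(approve_amendment) we get O(renew_inventory).
Premise 8 is O(renew_inventory → not log_directive); since O(renew_inventory), deontic closure gives O(not log_directive).
Premise 7 is O(not ping_server → log_directive); contrapositively O(not log_directive → ping_server). Since O(not log_directive) holds, K gives O(ping_server).
Applying K to premise 1 (O(ping_server → log_out)) and O(ping_server) yields O(log_out).
The contrapositive of premise 6 (O(sanitize_area → not log_out)) is O(log_out → not sanitize_area), and O(log_out) is already established, so O(not sanitize_area).
Premises 2, 3, 5, 9, 10 do not contribute to this derivation.
Thus O(not sanitize_area), which is F(sanitize_area): sanitize_area is forbidden.

Forbidden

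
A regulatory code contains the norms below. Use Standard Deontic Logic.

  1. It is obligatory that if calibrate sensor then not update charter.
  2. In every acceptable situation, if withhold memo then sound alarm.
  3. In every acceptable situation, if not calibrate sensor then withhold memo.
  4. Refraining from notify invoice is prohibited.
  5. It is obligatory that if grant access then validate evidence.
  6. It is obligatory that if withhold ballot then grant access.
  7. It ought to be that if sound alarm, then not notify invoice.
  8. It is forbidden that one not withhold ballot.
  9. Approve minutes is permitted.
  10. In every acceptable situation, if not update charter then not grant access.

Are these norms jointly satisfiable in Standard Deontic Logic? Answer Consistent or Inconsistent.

F(¬notify_invoice) at premise 4 means O(notify_invoice).
Premise 7 is O(sound_alarm → ¬notify_invoice); contrapositively O(notify_invoice → ¬sound_alarm). Since O(notify_invoice) holds, K gives O(¬sound_alarm).
The contrapositive of premise 2 (O(withhold_memo → sound_alarm)) is O(¬sound_alarm → ¬withhold_memo), and O(¬sound_alarm) is already established, so O(¬withhold_memo).
The contrapositive of premise 3 (O(¬calibrate_sensor → withhold_memo)) is O(¬withhold_memo → calibrate_sensor), and O(¬withhold_memo) is already established, so O(calibrate_sensor).
With premise 1, O(calibrate_sensor → ¬update_charter), the K-axiom yields O(¬update_charter).
Applying K to premise 10 (O(¬update_charter → ¬grant_access)) and O(¬update_charter) yields O(¬grant_access).
The contrapositive of premise 6 (O(withhold_ballot → grant_access)) is O(¬grant_access → ¬withhold_ballot), and O(¬grant_access) is already established, so O(¬withhold_ballot).
Yet premise 8 is F(¬withhold_ballot), i.e. O(withhold_ballot).
We now have both O(¬withhold_ballot) and O(withhold_ballot) — withhold_ballot is simultaneously obligatory and forbidden, violating the D-axiom.

Inconsistent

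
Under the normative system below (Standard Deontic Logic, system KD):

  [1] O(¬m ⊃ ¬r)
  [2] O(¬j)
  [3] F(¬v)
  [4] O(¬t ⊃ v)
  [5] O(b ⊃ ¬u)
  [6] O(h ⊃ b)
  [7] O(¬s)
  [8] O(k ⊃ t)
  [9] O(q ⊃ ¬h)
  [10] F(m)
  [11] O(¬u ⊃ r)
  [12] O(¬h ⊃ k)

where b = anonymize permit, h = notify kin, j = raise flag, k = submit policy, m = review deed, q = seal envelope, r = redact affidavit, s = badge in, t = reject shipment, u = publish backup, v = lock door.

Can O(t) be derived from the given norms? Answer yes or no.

Premise 10, F(m), is equivalent to O(¬m).
With premise 1, O(¬m ⊃ ¬r), the K-axiom yields O(¬r).
Premise 11 is O(¬u ⊃ r); contrapositively O(¬r ⊃ u). Since O(¬r) holds, K gives O(u).
Premise 5, O(b ⊃ ¬u), contraposes to O(u ⊃ ¬b); with O(u) we get O(¬b).
Premise 6, O(h ⊃ b), contraposes to O(¬b ⊃ ¬h); with O(¬b) we get O(¬h).
From O(¬h) and premise 12, O(¬h ⊃ k), we obtain O(k).
Applying K to premise 8 (O(k ⊃ t)) and O(k) yields O(t).
Premises 2, 3, 4, 7, 9 do not contribute to this derivation.
So O(t) follows.

Yes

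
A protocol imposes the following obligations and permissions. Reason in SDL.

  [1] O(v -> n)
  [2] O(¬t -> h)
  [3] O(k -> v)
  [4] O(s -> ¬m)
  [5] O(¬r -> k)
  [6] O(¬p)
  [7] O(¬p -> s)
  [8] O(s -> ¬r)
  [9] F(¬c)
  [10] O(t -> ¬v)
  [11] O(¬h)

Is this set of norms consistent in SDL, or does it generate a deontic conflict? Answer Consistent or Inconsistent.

Inconsistent

From premise 11 we have O(¬h).
The contrapositive of premise 2 (O(¬t -> h)) is O(¬h -> t), and O(¬h) is already established, so O(t).
From O(t) and premise 10, O(t -> ¬v), we obtain O(¬v).
Premise 3, O(k -> v), contraposes to O(¬v -> ¬k); with O(¬v) we get O(¬k).
Premise 5 is O(¬r -> k); contrapositively O(¬k -> r). Since O(¬k) holds, K gives O(r).
The contrapositive of premise 8 (O(s -> ¬r)) is O(r -> ¬s), and O(r) is already established, so O(¬s).
The contrapositive of premise 7 (O(¬p -> s)) is O(¬s -> p), and O(¬s) is already established, so O(p).
Yet premise 6 states O(¬p).
We now have both O(p) and O(¬p) — p is simultaneously obligatory and forbidden, violating the D-axiom.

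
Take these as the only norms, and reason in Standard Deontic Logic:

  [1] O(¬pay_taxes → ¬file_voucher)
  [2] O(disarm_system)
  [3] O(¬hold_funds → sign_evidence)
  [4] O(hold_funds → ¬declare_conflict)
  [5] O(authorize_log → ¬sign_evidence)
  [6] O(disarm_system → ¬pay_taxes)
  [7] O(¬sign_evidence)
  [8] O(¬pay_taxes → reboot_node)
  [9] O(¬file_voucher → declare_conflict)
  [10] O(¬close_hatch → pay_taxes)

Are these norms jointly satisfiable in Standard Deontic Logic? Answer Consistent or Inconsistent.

Premise 7 gives O(¬sign_evidence).
Premise 3 is O(¬hold_funds → sign_evidence); contrapositively O(¬sign_evidence → hold_funds). Since O(¬sign_evidence) holds, K gives O(hold_funds).
Premise 4 is O(hold_funds → ¬declare_conflict); since O(hold_funds), deontic closure gives O(¬declare_conflict).
Premise 9 is O(¬file_voucher → declare_conflict); contrapositively O(¬declare_conflict → file_voucher). Since O(¬declare_conflict) holds, K gives O(file_voucher).
Premise 1, O(¬pay_taxes → ¬file_voucher), contraposes to O(file_voucher → pay_taxes); with O(file_voucher) we get O(pay_taxes).
Premise 6, O(disarm_system → ¬pay_taxes), contraposes to O(pay_taxes → ¬disarm_system); with O(pay_taxes) we get O(¬disarm_system).
However, premise 2 gives O(disarm_system).
We now have both O(¬disarm_system) and O(disarm_system) — disarm_system is simultaneously obligatory and forbidden, violating the D-axiom.

Inconsistent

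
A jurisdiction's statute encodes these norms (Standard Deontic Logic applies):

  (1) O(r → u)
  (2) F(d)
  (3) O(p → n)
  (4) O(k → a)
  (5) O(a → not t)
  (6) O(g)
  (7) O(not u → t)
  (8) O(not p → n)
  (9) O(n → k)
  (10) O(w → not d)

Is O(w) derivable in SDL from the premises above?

Premise 10 is O(w → not d); even if O(not d) held, inferring O(w) would be affirming the consequent — invalid.
No other premise forces O(w). An ideal world satisfying every premise can still have w false, so O(w) is not derivable.

No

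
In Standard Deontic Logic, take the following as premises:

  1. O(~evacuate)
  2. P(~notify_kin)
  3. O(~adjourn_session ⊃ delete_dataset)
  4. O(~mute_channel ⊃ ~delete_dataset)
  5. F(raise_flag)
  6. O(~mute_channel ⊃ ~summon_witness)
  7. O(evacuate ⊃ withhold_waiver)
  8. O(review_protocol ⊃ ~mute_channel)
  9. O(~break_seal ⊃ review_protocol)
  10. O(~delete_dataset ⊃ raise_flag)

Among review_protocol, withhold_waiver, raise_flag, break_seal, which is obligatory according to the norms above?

Premise 5, F(raise_flag), is equivalent to O(~raise_flag).
The contrapositive of premise 10 (O(~delete_dataset ⊃ raise_flag)) is O(~raise_flag ⊃ delete_dataset), and O(~raise_flag) is already established, so O(delete_dataset).
Premise 4, O(~mute_channel ⊃ ~delete_dataset), contraposes to O(delete_dataset ⊃ mute_channel); with O(delete_dataset) we get O(mute_channel).
Premise 8 is O(review_protocol ⊃ ~mute_channel); contrapositively O(mute_channel ⊃ ~review_protocol). Since O(mute_channel) holds, K gives O(~review_protocol).
Premise 9, O(~break_seal ⊃ review_protocol), contraposes to O(~review_protocol ⊃ break_seal); with O(~review_protocol) we get O(break_seal).
So O(break_seal) holds — break_seal is obligatory. None of the other listed options is made obligatory by any chain of premises.

break_seal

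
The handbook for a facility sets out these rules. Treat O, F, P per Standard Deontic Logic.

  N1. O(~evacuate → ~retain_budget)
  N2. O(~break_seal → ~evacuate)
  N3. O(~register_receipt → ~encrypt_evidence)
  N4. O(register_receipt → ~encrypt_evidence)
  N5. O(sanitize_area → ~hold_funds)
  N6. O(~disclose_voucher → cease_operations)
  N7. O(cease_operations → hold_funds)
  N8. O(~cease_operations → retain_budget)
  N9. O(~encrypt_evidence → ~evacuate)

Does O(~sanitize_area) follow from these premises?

Premises 3 and 4 are O(~register_receipt → ~encrypt_evidence) and O(register_receipt → ~encrypt_evidence); every ideal world satisfies ~register_receipt or register_receipt, so in either case ~encrypt_evidence holds — hence O(~encrypt_evidence).
Premise 9 is O(~encrypt_evidence → ~evacuate); since O(~encrypt_evidence), deontic closure gives O(~evacuate).
Applying K to premise 1 (O(~evacuate → ~retain_budget)) and O(~evacuate) yields O(~retain_budget).
Premise 8 is O(~cease_operations → retain_budget); contrapositively O(~retain_budget → cease_operations). Since O(~retain_budget) holds, K gives O(cease_operations).
From O(cease_operations) and premise 7, O(cease_operations → hold_funds), we obtain O(hold_funds).
Premise 5, O(sanitize_area → ~hold_funds), contraposes to O(hold_funds → ~sanitize_area); with O(hold_funds) we get O(~sanitize_area).
Premises 2, 6 do not contribute to this derivation.
So O(~sanitize_area) follows.

Yes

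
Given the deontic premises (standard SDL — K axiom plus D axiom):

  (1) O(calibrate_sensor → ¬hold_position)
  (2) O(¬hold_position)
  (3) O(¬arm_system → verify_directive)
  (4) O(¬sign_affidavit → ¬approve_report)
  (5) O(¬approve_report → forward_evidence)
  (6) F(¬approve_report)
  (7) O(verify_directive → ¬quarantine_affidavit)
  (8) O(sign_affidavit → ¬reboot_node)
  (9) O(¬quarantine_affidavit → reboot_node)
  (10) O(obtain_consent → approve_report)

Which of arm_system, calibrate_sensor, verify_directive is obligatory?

Premise 6 is F(¬approve_report), i.e. O(approve_report).
The contrapositive of premise 4 (O(¬sign_affidavit → ¬approve_report)) is O(approve_report → sign_affidavit), and O(approve_report) is already established, so O(sign_affidavit).
With premise 8, O(sign_affidavit → ¬reboot_node), the K-axiom yields O(¬reboot_node).
The contrapositive of premise 9 (O(¬quarantine_affidavit → reboot_node)) is O(¬reboot_node → quarantine_affidavit), and O(¬reboot_node) is already established, so O(quarantine_affidavit).
Premise 7 is O(verify_directive → ¬quarantine_affidavit); contrapositively O(quarantine_affidavit → ¬verify_directive). Since O(quarantine_affidavit) holds, K gives O(¬verify_directive).
The contrapositive of premise 3 (O(¬arm_system → verify_directive)) is O(¬verify_directive → arm_system), and O(¬verify_directive) is already established, so O(arm_system).
So O(arm_system) holds — arm_system is obligatory. None of the other listed options is made obligatory by any chain of premises.

arm_system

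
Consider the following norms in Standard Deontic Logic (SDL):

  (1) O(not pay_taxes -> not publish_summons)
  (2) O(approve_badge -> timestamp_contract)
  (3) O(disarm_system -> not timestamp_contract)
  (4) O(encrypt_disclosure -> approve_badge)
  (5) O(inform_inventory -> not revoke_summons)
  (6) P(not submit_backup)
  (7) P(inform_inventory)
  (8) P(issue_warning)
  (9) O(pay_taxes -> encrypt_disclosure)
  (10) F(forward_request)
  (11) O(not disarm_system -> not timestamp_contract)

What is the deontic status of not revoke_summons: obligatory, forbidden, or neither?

Neither

Premise 5 is O(inform_inventory -> not revoke_summons), but O(inform_inventory) is not derivable from the premises (the permission P(inform_inventory) asserts only not O(not inform_inventory), not O(inform_inventory)), so it does not yield O(not revoke_summons).
No premise or chain of K-axiom applications forces O(not revoke_summons), and none forces O(revoke_summons). So not revoke_summons is neither obligatory nor forbidden under these norms.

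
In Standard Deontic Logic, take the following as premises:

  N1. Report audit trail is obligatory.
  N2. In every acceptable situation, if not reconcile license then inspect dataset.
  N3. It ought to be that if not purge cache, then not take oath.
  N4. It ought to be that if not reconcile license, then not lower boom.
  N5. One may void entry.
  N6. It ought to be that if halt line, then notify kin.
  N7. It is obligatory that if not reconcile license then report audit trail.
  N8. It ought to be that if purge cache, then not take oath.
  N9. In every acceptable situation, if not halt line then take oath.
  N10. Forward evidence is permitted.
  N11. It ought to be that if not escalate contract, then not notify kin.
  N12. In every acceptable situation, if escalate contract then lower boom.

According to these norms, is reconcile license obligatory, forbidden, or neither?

Obligatory

Premises 8 and 3 are O(purge_cache → ¬take_oath) and O(¬purge_cache → ¬take_oath); every ideal world satisfies purge_cache or ¬purge_cache, so in either case ¬take_oath holds — hence O(¬take_oath).
Premise 9 is O(¬halt_line → take_oath); contrapositively O(¬take_oath → halt_line). Since O(¬take_oath) holds, K gives O(halt_line).
Applying K to premise 6 (O(halt_line → notify_kin)) and O(halt_line) yields O(notify_kin).
Premise 11 is O(¬escalate_contract → ¬notify_kin); contrapositively O(notify_kin → escalate_contract). Since O(notify_kin) holds, K gives O(escalate_contract).
With premise 12, O(escalate_contract → lower_boom), the K-axiom yields O(lower_boom).
Premise 4 is O(¬reconcile_license → ¬lower_boom); contrapositively O(lower_boom → reconcile_license). Since O(lower_boom) holds, K gives O(reconcile_license).
Premises 1, 2, 5, 7, 10 do not contribute to this derivation.
Hence reconcile_license is obligatory.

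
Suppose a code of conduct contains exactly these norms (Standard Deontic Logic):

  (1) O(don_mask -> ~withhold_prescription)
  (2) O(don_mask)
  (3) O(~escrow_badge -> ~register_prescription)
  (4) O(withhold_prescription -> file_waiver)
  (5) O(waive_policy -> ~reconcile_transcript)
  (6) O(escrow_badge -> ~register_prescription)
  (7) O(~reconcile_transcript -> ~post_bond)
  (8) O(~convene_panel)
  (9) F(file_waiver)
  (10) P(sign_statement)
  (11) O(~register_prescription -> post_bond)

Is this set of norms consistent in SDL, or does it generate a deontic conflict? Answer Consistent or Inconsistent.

Premise 4 is O(withhold_prescription -> file_waiver), but O(withhold_prescription) is not derivable from the premises, so it does not yield O(file_waiver).
So O(file_waiver) is not derivable, and the apparent clash with O(~file_waiver) does not arise.
A world satisfying every obligation exists (e.g. convene_panel=false, don_mask=true, escrow_badge=false, file_waiver=false, post_bond=true, reconcile_transcript=true, register_prescription=false, sign_statement=false, waive_policy=false, withhold_prescription=false); no atom is both obligatory and forbidden, so the set is consistent.

Consistent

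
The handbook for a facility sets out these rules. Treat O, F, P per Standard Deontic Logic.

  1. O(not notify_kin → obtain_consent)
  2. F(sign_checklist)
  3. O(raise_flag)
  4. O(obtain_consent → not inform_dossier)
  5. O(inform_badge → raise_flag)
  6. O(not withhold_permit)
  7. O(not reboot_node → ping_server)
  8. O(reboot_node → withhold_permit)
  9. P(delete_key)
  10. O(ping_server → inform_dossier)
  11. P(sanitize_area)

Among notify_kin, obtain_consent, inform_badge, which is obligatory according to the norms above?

From premise 6 we have O(not withhold_permit).
The contrapositive of premise 8 (O(reboot_node → withhold_permit)) is O(not withhold_permit → not reboot_node), and O(not withhold_permit) is already established, so O(not reboot_node).
From O(not reboot_node) and premise 7, O(not reboot_node → ping_server), we obtain O(ping_server).
Premise 10 is O(ping_server → inform_dossier); since O(ping_server), deontic closure gives O(inform_dossier).
Premise 4, O(obtain_consent → not inform_dossier), contraposes to O(inform_dossier → not obtain_consent); with O(inform_dossier) we get O(not obtain_consent).
The contrapositive of premise 1 (O(not notify_kin → obtain_consent)) is O(not obtain_consent → notify_kin), and O(not obtain_consent) is already established, so O(notify_kin).
So O(notify_kin) holds — notify_kin is obligatory. None of the other listed options is made obligatory by any chain of premises.

notify_kin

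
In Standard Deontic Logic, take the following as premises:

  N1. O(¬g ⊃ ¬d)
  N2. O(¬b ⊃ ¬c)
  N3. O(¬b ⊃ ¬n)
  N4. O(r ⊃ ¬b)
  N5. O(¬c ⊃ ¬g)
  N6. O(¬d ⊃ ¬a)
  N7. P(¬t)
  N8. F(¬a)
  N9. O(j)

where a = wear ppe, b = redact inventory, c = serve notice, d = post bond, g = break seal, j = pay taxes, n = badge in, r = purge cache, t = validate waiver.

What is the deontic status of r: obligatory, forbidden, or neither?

Forbidden

Premise 8, F(¬a), is equivalent to O(a).
The contrapositive of premise 6 (O(¬d ⊃ ¬a)) is O(a ⊃ d), and O(a) is already established, so O(d).
The contrapositive of premise 1 (O(¬g ⊃ ¬d)) is O(d ⊃ g), and O(d) is already established, so O(g).
Premise 5, O(¬c ⊃ ¬g), contraposes to O(g ⊃ c); with O(g) we get O(c).
Premise 2 is O(¬b ⊃ ¬c); contrapositively O(c ⊃ b). Since O(c) holds, K gives O(b).
Premise 4 is O(r ⊃ ¬b); contrapositively O(b ⊃ ¬r). Since O(b) holds, K gives O(¬r).
Premises 3, 7, 9 do not contribute to this derivation.
Thus O(¬r), which is F(r): r is forbidden.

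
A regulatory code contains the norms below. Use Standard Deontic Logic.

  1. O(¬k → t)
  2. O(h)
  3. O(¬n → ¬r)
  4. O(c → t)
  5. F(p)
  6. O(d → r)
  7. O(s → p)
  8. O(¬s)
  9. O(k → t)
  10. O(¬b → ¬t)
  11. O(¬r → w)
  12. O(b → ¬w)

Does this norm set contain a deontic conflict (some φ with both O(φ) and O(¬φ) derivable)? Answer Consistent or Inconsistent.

Premise 7 is O(s → p), but O(s) is not derivable from the premises, so it does not yield O(p).
So O(p) is not derivable, and the apparent clash with O(¬p) does not arise.
A world satisfying every obligation exists (e.g. b=true, c=false, d=false, h=true, k=false, n=true, p=false, r=true, s=false, t=true, w=false); no atom is both obligatory and forbidden, so the set is consistent.

Consistent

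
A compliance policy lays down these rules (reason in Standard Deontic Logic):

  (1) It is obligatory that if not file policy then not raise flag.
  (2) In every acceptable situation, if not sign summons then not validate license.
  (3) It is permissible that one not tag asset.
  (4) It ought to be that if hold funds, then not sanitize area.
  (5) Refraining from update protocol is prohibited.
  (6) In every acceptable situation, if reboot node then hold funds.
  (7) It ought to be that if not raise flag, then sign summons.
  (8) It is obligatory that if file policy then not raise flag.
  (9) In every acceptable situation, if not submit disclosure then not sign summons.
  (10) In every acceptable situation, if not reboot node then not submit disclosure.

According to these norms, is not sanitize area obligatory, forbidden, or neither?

Obligatory

By case analysis on ¬file_policy: premise 1 gives O(¬file_policy → ¬raise_flag) and premise 8 gives O(file_policy → ¬raise_flag), so O(¬raise_flag) either way.
Premise 7 is O(¬raise_flag → sign_summons); since O(¬raise_flag), deontic closure gives O(sign_summons).
Premise 9 is O(¬submit_disclosure → ¬sign_summons); contrapositively O(sign_summons → submit_disclosure). Since O(sign_summons) holds, K gives O(submit_disclosure).
Premise 10, O(¬reboot_node → ¬submit_disclosure), contraposes to O(submit_disclosure → reboot_node); with O(submit_disclosure) we get O(reboot_node).
With premise 6, O(reboot_node → hold_funds), the K-axiom yields O(hold_funds).
With premise 4, O(hold_funds → ¬sanitize_area), the K-axiom yields O(¬sanitize_area).
Premises 2, 3, 5 do not contribute to this derivation.
Hence ¬sanitize_area is obligatory.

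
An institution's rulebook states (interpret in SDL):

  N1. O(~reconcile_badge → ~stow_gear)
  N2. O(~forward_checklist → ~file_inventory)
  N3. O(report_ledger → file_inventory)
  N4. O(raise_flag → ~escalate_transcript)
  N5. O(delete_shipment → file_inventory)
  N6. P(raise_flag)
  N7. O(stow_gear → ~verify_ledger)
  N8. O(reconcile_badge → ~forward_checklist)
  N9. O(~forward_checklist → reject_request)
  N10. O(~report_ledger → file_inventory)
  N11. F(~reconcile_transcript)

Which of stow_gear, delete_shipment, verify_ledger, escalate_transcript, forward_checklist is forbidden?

stow_gear

Premises 10 and 3 cover both cases: O(~report_ledger → file_inventory) and O(report_ledger → file_inventory). Since ~report_ledger ∨ report_ledger is a tautology, O(file_inventory) follows.
The contrapositive of premise 2 (O(~forward_checklist → ~file_inventory)) is O(file_inventory → forward_checklist), and O(file_inventory) is already established, so O(forward_checklist).
The contrapositive of premise 8 (O(reconcile_badge → ~forward_checklist)) is O(forward_checklist → ~reconcile_badge), and O(forward_checklist) is already established, so O(~reconcile_badge).
Premise 1 is O(~reconcile_badge → ~stow_gear); since O(~reconcile_badge), deontic closure gives O(~stow_gear).
So O(~stow_gear) holds, i.e. stow_gear is forbidden. None of the other listed options is forbidden under the premises.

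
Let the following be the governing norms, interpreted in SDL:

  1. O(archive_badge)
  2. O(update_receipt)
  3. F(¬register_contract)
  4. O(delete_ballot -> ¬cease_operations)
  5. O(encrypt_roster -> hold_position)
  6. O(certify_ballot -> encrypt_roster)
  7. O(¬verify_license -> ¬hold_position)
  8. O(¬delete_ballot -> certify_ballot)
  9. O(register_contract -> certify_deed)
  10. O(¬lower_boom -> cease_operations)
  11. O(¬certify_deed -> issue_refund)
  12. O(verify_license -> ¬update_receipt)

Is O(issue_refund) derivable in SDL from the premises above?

Premise 11 is O(¬certify_deed -> issue_refund), but O(¬certify_deed) is not derivable from the premises, so it does not yield O(issue_refund).
No other premise forces O(issue_refund). An ideal world satisfying every premise can still have issue_refund false, so O(issue_refund) is not derivable.

No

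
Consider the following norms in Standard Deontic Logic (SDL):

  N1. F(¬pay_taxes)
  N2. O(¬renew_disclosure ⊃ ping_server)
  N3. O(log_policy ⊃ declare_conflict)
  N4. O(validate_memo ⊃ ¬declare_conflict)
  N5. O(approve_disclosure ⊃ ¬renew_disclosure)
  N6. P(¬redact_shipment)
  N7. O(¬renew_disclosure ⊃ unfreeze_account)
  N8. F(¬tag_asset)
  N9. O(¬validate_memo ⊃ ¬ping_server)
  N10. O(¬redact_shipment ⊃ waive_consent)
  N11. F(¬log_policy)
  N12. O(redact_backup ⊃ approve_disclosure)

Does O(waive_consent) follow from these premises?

Premise 10 is O(¬redact_shipment ⊃ waive_consent), but O(¬redact_shipment) is not derivable from the premises (the permission P(¬redact_shipment) asserts only ¬O(redact_shipment), not O(¬redact_shipment)), so it does not yield O(waive_consent).
No other premise forces O(waive_consent). An ideal world satisfying every premise can still have waive_consent false, so O(waive_consent) is not derivable.

No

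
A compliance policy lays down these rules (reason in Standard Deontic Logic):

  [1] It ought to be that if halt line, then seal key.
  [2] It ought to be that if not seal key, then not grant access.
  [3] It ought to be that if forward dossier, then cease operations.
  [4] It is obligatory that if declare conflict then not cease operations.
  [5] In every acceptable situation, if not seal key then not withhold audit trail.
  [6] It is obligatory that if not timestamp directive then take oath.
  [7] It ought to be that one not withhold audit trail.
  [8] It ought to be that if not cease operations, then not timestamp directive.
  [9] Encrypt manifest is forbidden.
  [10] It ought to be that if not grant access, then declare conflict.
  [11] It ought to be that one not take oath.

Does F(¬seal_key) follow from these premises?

Yes

From premise 11 we have O(¬take_oath).
The contrapositive of premise 6 (O(¬timestamp_directive → take_oath)) is O(¬take_oath → timestamp_directive), and O(¬take_oath) is already established, so O(timestamp_directive).
The contrapositive of premise 8 (O(¬cease_operations → ¬timestamp_directive)) is O(timestamp_directive → cease_operations), and O(timestamp_directive) is already established, so O(cease_operations).
Premise 4 is O(declare_conflict → ¬cease_operations); contrapositively O(cease_operations → ¬declare_conflict). Since O(cease_operations) holds, K gives O(¬declare_conflict).
Premise 10 is O(¬grant_access → declare_conflict); contrapositively O(¬declare_conflict → grant_access). Since O(¬declare_conflict) holds, K gives O(grant_access).
The contrapositive of premise 2 (O(¬seal_key → ¬grant_access)) is O(grant_access → seal_key), and O(grant_access) is already established, so O(seal_key).
Premises 1, 3, 5, 7, 9 do not contribute to this derivation.
So O(seal_key) holds, i.e. F(¬seal_key). The claim follows.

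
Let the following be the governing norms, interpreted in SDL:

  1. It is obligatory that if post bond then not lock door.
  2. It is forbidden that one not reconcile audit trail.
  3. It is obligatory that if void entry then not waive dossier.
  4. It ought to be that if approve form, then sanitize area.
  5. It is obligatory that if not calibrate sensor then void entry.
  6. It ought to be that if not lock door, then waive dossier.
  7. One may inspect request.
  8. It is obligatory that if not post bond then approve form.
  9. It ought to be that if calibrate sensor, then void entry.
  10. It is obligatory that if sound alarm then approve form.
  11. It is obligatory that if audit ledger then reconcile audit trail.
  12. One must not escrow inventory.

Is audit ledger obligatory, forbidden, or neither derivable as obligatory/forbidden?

Neither

Premise 11 is O(audit_ledger → reconcile_audit_trail); even if O(reconcile_audit_trail) held, inferring O(audit_ledger) would be affirming the consequent — invalid.
No premise or chain of K-axiom applications forces O(audit_ledger), and none forces O(¬audit_ledger). So audit_ledger is neither obligatory nor forbidden under these norms.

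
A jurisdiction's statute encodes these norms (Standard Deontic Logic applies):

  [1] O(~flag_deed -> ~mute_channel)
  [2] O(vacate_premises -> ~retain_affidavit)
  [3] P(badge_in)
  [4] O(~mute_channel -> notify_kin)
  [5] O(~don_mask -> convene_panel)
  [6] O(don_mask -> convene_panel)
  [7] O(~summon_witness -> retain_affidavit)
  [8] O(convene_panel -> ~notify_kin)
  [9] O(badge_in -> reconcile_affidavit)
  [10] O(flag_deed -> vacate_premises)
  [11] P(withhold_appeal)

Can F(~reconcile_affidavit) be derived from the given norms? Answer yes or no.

Premise 9 is O(badge_in -> reconcile_affidavit), but O(badge_in) is not derivable from the premises (the permission P(badge_in) asserts only ~O(~badge_in), not O(badge_in)), so it does not yield O(reconcile_affidavit).
No other premise forces O(reconcile_affidavit). An ideal world satisfying every premise can still have ~reconcile_affidavit true, so F(~reconcile_affidavit) is not derivable.

No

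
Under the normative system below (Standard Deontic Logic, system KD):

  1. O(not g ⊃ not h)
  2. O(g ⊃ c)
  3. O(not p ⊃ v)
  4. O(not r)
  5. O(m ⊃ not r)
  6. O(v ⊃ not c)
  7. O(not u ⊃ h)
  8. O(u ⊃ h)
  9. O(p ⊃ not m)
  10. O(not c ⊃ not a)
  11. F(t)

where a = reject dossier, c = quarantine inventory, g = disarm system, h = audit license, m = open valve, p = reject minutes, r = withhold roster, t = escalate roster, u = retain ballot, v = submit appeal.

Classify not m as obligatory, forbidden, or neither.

Obligatory

Premises 7 and 8 are O(not u ⊃ h) and O(u ⊃ h); every ideal world satisfies not u or u, so in either case h holds — hence O(h).
The contrapositive of premise 1 (O(not g ⊃ not h)) is O(h ⊃ g), and O(h) is already established, so O(g).
Applying K to premise 2 (O(g ⊃ c)) and O(g) yields O(c).
The contrapositive of premise 6 (O(v ⊃ not c)) is O(c ⊃ not v), and O(c) is already established, so O(not v).
The contrapositive of premise 3 (O(not p ⊃ v)) is O(not v ⊃ p), and O(not v) is already established, so O(p).
Premise 9 is O(p ⊃ not m); since O(p), deontic closure gives O(not m).
Premises 4, 5, 10, 11 do not contribute to this derivation.
Hence not m is obligatory.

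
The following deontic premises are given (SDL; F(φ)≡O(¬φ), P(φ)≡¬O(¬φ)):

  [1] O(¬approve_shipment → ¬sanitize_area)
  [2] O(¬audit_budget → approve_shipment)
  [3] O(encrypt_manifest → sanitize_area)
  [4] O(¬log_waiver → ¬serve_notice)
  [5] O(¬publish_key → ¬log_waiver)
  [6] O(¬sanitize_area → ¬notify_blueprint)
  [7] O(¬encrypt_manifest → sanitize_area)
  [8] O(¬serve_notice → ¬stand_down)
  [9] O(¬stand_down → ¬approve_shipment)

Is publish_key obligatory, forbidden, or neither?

By case analysis on encrypt_manifest: premise 3 gives O(encrypt_manifest → sanitize_area) and premise 7 gives O(¬encrypt_manifest → sanitize_area), so O(sanitize_area) either way.
Premise 1 is O(¬approve_shipment → ¬sanitize_area); contrapositively O(sanitize_area → approve_shipment). Since O(sanitize_area) holds, K gives O(approve_shipment).
Premise 9 is O(¬stand_down → ¬approve_shipment); contrapositively O(approve_shipment → stand_down). Since O(approve_shipment) holds, K gives O(stand_down).
Premise 8 is O(¬serve_notice → ¬stand_down); contrapositively O(stand_down → serve_notice). Since O(stand_down) holds, K gives O(serve_notice).
Premise 4, O(¬log_waiver → ¬serve_notice), contraposes to O(serve_notice → log_waiver); with O(serve_notice) we get O(log_waiver).
Premise 5, O(¬publish_key → ¬log_waiver), contraposes to O(log_waiver → publish_key); with O(log_waiver) we get O(publish_key).
Premises 2, 6 do not contribute to this derivation.
Hence publish_key is obligatory.

Obligatory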